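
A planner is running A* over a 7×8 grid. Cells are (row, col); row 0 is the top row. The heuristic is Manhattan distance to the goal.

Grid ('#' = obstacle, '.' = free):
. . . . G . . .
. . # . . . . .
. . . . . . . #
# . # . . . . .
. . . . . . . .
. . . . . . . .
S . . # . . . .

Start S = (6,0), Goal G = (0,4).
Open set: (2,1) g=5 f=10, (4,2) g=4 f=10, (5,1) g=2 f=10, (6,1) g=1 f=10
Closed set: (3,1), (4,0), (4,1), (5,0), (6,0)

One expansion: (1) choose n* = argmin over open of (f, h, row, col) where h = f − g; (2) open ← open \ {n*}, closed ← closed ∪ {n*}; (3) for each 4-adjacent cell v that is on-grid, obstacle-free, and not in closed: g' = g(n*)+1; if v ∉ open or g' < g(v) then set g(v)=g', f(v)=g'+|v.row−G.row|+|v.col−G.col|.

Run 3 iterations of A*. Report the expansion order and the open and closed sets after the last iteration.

step 1: expand (2,1) (f=10, h=5) → closed; open now [(1,1) g=6 f=10, (2,0) g=6 f=12, (2,2) g=6 f=10, (4,2) g=4 f=10, (5,1) g=2 f=10, (6,1) g=1 f=10]
step 2: expand (1,1) (f=10, h=4) → closed; open now [(0,1) g=7 f=10, (1,0) g=7 f=12, (2,0) g=6 f=12, (2,2) g=6 f=10, (4,2) g=4 f=10, (5,1) g=2 f=10, (6,1) g=1 f=10]
step 3: expand (0,1) (f=10, h=3) → closed; open now [(0,0) g=8 f=12, (0,2) g=8 f=10, (1,0) g=7 f=12, (2,0) g=6 f=12, (2,2) g=6 f=10, (4,2) g=4 f=10, (5,1) g=2 f=10, (6,1) g=1 f=10]

order=[(2,1) → (1,1) → (0,1)]; open=[(0,0) g=8 f=12, (0,2) g=8 f=10, (1,0) g=7 f=12, (2,0) g=6 f=12, (2,2) g=6 f=10, (4,2) g=4 f=10, (5,1) g=2 f=10, (6,1) g=1 f=10]; closed=[(0,1), (1,1), (2,1), (3,1), (4,0), (4,1), (5,0), (6,0)]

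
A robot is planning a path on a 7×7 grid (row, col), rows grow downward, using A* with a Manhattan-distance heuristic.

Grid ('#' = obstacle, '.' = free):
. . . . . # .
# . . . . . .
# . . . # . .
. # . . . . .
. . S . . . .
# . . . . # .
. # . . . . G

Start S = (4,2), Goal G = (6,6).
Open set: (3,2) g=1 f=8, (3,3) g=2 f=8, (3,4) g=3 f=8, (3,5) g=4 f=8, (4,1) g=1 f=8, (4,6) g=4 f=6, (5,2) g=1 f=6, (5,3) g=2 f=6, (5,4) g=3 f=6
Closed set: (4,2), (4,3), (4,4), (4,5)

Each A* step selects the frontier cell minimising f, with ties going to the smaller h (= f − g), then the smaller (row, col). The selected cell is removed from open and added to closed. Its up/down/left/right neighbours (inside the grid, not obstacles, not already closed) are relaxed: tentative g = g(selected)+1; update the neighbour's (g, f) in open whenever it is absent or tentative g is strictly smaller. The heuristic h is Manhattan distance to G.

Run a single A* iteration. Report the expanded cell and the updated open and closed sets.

step 1: expand (4,6) (f=6, h=2) → closed; open now [(3,2) g=1 f=8, (3,3) g=2 f=8, (3,4) g=3 f=8, (3,5) g=4 f=8, (3,6) g=5 f=8, (4,1) g=1 f=8, (5,2) g=1 f=6, (5,3) g=2 f=6, (5,4) g=3 f=6, (5,6) g=5 f=6]

expanded=(4,6); open=[(3,2) g=1 f=8, (3,3) g=2 f=8, (3,4) g=3 f=8, (3,5) g=4 f=8, (3,6) g=5 f=8, (4,1) g=1 f=8, (5,2) g=1 f=6, (5,3) g=2 f=6, (5,4) g=3 f=6, (5,6) g=5 f=6]; closed=[(4,2), (4,3), (4,4), (4,5), (4,6)]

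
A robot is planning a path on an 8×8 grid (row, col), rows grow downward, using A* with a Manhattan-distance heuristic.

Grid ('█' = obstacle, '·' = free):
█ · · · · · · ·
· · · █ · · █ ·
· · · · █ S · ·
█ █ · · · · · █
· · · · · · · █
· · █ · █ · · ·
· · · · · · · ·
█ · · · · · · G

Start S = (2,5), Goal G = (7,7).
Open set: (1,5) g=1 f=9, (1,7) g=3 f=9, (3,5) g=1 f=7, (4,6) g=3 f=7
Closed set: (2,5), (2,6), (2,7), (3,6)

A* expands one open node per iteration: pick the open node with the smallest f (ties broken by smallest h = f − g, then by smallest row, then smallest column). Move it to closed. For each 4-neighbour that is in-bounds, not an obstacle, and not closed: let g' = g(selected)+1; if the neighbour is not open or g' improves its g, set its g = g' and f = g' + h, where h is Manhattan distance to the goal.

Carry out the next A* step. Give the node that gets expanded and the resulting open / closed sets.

expanded=(4,6); open=[(1,5) g=1 f=9, (1,7) g=3 f=9, (3,5) g=1 f=7, (4,5) g=4 f=9, (5,6) g=4 f=7]; closed=[(2,5), (2,6), (2,7), (3,6), (4,6)]

step 1: expand (4,6) (f=7, h=4) → closed; open now [(1,5) g=1 f=9, (1,7) g=3 f=9, (3,5) g=1 f=7, (4,5) g=4 f=9, (5,6) g=4 f=7]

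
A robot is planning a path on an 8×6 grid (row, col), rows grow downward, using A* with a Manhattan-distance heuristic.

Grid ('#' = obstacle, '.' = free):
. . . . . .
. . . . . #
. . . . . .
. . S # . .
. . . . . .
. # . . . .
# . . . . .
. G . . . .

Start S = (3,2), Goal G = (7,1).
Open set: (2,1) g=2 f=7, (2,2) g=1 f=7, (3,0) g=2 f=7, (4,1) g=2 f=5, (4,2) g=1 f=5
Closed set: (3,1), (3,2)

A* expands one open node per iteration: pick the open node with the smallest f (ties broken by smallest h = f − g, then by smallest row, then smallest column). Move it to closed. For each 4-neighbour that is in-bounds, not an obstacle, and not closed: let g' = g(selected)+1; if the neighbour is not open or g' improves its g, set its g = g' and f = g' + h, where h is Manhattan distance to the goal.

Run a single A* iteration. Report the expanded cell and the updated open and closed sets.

step 1: expand (4,1) (f=5, h=3) → closed; open now [(2,1) g=2 f=7, (2,2) g=1 f=7, (3,0) g=2 f=7, (4,0) g=3 f=7, (4,2) g=1 f=5]

expanded=(4,1); open=[(2,1) g=2 f=7, (2,2) g=1 f=7, (3,0) g=2 f=7, (4,0) g=3 f=7, (4,2) g=1 f=5]; closed=[(3,1), (3,2), (4,1)]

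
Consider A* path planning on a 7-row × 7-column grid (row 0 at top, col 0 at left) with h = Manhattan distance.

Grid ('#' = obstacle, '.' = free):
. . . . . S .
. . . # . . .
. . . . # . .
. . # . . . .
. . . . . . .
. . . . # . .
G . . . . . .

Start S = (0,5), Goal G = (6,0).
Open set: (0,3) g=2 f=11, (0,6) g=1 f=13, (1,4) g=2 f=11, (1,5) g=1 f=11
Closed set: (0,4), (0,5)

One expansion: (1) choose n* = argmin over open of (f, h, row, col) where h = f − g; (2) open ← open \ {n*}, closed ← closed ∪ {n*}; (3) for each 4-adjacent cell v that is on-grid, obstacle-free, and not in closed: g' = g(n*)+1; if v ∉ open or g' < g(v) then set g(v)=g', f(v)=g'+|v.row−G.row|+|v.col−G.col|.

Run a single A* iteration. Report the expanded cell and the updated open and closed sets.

step 1: expand (0,3) (f=11, h=9) → closed; open now [(0,2) g=3 f=11, (0,6) g=1 f=13, (1,4) g=2 f=11, (1,5) g=1 f=11]

expanded=(0,3); open=[(0,2) g=3 f=11, (0,6) g=1 f=13, (1,4) g=2 f=11, (1,5) g=1 f=11]; closed=[(0,3), (0,4), (0,5)]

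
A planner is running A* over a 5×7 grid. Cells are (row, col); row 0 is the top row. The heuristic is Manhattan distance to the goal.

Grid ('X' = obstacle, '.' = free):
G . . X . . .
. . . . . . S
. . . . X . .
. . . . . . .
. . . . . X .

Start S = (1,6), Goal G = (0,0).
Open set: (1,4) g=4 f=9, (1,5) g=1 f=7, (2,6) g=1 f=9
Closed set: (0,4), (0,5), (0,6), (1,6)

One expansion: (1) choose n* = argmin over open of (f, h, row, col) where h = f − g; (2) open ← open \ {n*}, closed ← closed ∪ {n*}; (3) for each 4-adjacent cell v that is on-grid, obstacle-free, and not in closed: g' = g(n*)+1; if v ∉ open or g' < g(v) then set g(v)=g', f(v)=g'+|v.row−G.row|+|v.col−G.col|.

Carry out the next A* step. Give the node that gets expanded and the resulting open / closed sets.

expanded=(1,5); open=[(1,4) g=2 f=7, (2,5) g=2 f=9, (2,6) g=1 f=9]; closed=[(0,4), (0,5), (0,6), (1,5), (1,6)]

step 1: expand (1,5) (f=7, h=6) → closed; open now [(1,4) g=2 f=7, (2,5) g=2 f=9, (2,6) g=1 f=9]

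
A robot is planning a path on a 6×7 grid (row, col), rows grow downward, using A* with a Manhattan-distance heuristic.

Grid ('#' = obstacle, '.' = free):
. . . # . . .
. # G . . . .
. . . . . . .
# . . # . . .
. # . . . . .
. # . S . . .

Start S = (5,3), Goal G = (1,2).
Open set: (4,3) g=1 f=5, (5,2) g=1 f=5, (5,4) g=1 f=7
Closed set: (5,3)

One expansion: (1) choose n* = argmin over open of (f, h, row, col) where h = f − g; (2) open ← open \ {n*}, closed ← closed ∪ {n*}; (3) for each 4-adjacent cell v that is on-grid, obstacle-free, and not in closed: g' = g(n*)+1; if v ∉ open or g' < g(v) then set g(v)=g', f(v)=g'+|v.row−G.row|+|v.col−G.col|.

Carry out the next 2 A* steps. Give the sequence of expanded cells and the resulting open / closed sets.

order=[(4,3) → (4,2)]; open=[(3,2) g=3 f=5, (4,4) g=2 f=7, (5,2) g=1 f=5, (5,4) g=1 f=7]; closed=[(4,2), (4,3), (5,3)]

step 1: expand (4,3) (f=5, h=4) → closed; open now [(4,2) g=2 f=5, (4,4) g=2 f=7, (5,2) g=1 f=5, (5,4) g=1 f=7]
step 2: expand (4,2) (f=5, h=3) → closed; open now [(3,2) g=3 f=5, (4,4) g=2 f=7, (5,2) g=1 f=5, (5,4) g=1 f=7]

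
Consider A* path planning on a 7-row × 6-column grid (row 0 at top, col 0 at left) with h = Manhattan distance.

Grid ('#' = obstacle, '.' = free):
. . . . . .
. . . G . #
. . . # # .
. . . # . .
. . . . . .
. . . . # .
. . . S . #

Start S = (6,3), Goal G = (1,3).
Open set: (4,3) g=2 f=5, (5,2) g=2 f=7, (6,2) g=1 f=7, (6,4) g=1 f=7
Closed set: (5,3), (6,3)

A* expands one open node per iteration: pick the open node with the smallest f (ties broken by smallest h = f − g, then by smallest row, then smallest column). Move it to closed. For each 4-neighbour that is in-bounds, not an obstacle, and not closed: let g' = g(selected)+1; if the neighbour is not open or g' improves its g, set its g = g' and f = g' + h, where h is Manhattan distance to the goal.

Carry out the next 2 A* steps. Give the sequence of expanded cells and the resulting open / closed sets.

step 1: expand (4,3) (f=5, h=3) → closed; open now [(4,2) g=3 f=7, (4,4) g=3 f=7, (5,2) g=2 f=7, (6,2) g=1 f=7, (6,4) g=1 f=7]
step 2: expand (4,2) (f=7, h=4) → closed; open now [(3,2) g=4 f=7, (4,1) g=4 f=9, (4,4) g=3 f=7, (5,2) g=2 f=7, (6,2) g=1 f=7, (6,4) g=1 f=7]

order=[(4,3) → (4,2)]; open=[(3,2) g=4 f=7, (4,1) g=4 f=9, (4,4) g=3 f=7, (5,2) g=2 f=7, (6,2) g=1 f=7, (6,4) g=1 f=7]; closed=[(4,2), (4,3), (5,3), (6,3)]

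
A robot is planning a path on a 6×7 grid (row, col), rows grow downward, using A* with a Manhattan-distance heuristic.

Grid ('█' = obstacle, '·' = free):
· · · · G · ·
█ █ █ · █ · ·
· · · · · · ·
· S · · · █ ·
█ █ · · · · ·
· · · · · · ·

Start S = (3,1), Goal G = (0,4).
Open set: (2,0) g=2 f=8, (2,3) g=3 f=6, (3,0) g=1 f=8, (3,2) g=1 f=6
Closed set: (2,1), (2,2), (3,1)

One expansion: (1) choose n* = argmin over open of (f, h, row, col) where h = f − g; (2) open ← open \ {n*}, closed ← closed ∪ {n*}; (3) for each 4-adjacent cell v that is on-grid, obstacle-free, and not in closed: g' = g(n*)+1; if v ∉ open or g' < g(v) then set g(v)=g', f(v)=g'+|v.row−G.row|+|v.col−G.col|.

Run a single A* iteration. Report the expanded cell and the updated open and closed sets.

step 1: expand (2,3) (f=6, h=3) → closed; open now [(1,3) g=4 f=6, (2,0) g=2 f=8, (2,4) g=4 f=6, (3,0) g=1 f=8, (3,2) g=1 f=6, (3,3) g=4 f=8]

expanded=(2,3); open=[(1,3) g=4 f=6, (2,0) g=2 f=8, (2,4) g=4 f=6, (3,0) g=1 f=8, (3,2) g=1 f=6, (3,3) g=4 f=8]; closed=[(2,1), (2,2), (2,3), (3,1)]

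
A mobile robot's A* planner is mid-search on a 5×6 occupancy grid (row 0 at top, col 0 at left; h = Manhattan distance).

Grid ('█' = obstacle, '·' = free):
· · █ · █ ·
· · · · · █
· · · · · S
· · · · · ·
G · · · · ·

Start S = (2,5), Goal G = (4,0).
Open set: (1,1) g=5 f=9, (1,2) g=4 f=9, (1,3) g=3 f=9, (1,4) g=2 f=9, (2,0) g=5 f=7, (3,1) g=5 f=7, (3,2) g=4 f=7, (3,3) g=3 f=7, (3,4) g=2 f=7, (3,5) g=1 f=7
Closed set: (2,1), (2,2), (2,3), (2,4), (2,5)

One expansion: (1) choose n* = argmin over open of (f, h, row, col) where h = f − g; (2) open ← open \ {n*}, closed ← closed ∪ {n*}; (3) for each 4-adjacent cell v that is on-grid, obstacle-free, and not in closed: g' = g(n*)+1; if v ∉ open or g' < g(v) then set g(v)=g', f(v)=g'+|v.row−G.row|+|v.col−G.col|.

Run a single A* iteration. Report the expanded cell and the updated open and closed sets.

expanded=(2,0); open=[(1,0) g=6 f=9, (1,1) g=5 f=9, (1,2) g=4 f=9, (1,3) g=3 f=9, (1,4) g=2 f=9, (3,0) g=6 f=7, (3,1) g=5 f=7, (3,2) g=4 f=7, (3,3) g=3 f=7, (3,4) g=2 f=7, (3,5) g=1 f=7]; closed=[(2,0), (2,1), (2,2), (2,3), (2,4), (2,5)]

step 1: expand (2,0) (f=7, h=2) → closed; open now [(1,0) g=6 f=9, (1,1) g=5 f=9, (1,2) g=4 f=9, (1,3) g=3 f=9, (1,4) g=2 f=9, (3,0) g=6 f=7, (3,1) g=5 f=7, (3,2) g=4 f=7, (3,3) g=3 f=7, (3,4) g=2 f=7, (3,5) g=1 f=7]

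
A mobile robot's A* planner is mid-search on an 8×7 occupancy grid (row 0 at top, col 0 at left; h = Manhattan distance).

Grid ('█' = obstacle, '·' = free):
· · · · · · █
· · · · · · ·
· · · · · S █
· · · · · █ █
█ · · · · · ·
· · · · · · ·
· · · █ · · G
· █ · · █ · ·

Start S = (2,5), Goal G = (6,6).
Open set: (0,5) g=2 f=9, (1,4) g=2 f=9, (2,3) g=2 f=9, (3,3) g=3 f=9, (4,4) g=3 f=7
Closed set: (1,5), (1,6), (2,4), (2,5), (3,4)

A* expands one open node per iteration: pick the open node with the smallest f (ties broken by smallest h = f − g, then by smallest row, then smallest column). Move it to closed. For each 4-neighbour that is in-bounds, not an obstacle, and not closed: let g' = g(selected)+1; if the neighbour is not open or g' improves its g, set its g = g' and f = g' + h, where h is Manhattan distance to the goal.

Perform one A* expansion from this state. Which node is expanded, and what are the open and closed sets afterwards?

expanded=(4,4); open=[(0,5) g=2 f=9, (1,4) g=2 f=9, (2,3) g=2 f=9, (3,3) g=3 f=9, (4,3) g=4 f=9, (4,5) g=4 f=7, (5,4) g=4 f=7]; closed=[(1,5), (1,6), (2,4), (2,5), (3,4), (4,4)]

step 1: expand (4,4) (f=7, h=4) → closed; open now [(0,5) g=2 f=9, (1,4) g=2 f=9, (2,3) g=2 f=9, (3,3) g=3 f=9, (4,3) g=4 f=9, (4,5) g=4 f=7, (5,4) g=4 f=7]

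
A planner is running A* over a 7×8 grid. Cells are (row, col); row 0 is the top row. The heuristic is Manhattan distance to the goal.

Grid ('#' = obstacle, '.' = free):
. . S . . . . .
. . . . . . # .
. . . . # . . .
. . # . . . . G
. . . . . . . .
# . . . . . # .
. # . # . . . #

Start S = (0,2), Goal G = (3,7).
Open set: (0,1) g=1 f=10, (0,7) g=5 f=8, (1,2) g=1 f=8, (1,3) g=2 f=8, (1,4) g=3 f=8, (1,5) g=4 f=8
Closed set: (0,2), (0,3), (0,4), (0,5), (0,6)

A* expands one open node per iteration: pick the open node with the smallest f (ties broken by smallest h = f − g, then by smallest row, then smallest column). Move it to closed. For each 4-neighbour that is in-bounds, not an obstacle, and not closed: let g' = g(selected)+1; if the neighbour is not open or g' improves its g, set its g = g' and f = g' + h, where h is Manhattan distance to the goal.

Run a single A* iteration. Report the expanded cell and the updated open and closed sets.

step 1: expand (0,7) (f=8, h=3) → closed; open now [(0,1) g=1 f=10, (1,2) g=1 f=8, (1,3) g=2 f=8, (1,4) g=3 f=8, (1,5) g=4 f=8, (1,7) g=6 f=8]

expanded=(0,7); open=[(0,1) g=1 f=10, (1,2) g=1 f=8, (1,3) g=2 f=8, (1,4) g=3 f=8, (1,5) g=4 f=8, (1,7) g=6 f=8]; closed=[(0,2), (0,3), (0,4), (0,5), (0,6), (0,7)]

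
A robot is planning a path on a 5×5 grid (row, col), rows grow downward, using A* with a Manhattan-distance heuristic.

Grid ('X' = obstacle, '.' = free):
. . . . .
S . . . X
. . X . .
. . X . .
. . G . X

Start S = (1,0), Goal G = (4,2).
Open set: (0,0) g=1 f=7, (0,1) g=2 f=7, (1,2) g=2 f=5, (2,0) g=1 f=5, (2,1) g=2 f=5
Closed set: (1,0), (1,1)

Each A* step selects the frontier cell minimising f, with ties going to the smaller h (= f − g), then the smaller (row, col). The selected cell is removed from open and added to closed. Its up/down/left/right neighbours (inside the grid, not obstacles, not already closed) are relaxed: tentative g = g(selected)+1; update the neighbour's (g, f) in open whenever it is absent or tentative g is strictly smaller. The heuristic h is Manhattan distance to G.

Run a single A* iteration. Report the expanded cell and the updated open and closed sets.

step 1: expand (1,2) (f=5, h=3) → closed; open now [(0,0) g=1 f=7, (0,1) g=2 f=7, (0,2) g=3 f=7, (1,3) g=3 f=7, (2,0) g=1 f=5, (2,1) g=2 f=5]

expanded=(1,2); open=[(0,0) g=1 f=7, (0,1) g=2 f=7, (0,2) g=3 f=7, (1,3) g=3 f=7, (2,0) g=1 f=5, (2,1) g=2 f=5]; closed=[(1,0), (1,1), (1,2)]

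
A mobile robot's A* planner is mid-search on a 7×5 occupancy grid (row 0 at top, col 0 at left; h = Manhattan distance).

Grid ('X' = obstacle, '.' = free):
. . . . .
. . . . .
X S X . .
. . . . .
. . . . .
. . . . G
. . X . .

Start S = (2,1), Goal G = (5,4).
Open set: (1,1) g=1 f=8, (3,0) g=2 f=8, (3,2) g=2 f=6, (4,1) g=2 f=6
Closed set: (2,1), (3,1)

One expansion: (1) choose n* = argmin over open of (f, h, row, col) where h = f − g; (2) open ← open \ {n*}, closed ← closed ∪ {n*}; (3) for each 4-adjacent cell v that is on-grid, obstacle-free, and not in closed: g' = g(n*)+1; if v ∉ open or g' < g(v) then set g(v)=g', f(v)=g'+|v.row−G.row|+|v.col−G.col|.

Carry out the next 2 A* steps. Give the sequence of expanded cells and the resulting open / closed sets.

order=[(3,2) → (3,3)]; open=[(1,1) g=1 f=8, (2,3) g=4 f=8, (3,0) g=2 f=8, (3,4) g=4 f=6, (4,1) g=2 f=6, (4,2) g=3 f=6, (4,3) g=4 f=6]; closed=[(2,1), (3,1), (3,2), (3,3)]

step 1: expand (3,2) (f=6, h=4) → closed; open now [(1,1) g=1 f=8, (3,0) g=2 f=8, (3,3) g=3 f=6, (4,1) g=2 f=6, (4,2) g=3 f=6]
step 2: expand (3,3) (f=6, h=3) → closed; open now [(1,1) g=1 f=8, (2,3) g=4 f=8, (3,0) g=2 f=8, (3,4) g=4 f=6, (4,1) g=2 f=6, (4,2) g=3 f=6, (4,3) g=4 f=6]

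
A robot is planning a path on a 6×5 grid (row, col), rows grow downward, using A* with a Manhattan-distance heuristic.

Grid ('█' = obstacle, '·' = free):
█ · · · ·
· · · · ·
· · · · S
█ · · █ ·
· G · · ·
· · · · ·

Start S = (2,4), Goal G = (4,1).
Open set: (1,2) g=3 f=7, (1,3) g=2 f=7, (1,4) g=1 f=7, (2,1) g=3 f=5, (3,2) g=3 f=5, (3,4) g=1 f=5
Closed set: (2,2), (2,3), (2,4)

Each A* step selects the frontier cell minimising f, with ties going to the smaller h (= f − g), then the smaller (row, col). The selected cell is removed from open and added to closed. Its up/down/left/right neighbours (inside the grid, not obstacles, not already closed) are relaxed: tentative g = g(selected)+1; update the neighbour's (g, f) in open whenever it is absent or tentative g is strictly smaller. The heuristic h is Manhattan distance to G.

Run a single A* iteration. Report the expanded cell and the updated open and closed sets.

step 1: expand (2,1) (f=5, h=2) → closed; open now [(1,1) g=4 f=7, (1,2) g=3 f=7, (1,3) g=2 f=7, (1,4) g=1 f=7, (2,0) g=4 f=7, (3,1) g=4 f=5, (3,2) g=3 f=5, (3,4) g=1 f=5]

expanded=(2,1); open=[(1,1) g=4 f=7, (1,2) g=3 f=7, (1,3) g=2 f=7, (1,4) g=1 f=7, (2,0) g=4 f=7, (3,1) g=4 f=5, (3,2) g=3 f=5, (3,4) g=1 f=5]; closed=[(2,1), (2,2), (2,3), (2,4)]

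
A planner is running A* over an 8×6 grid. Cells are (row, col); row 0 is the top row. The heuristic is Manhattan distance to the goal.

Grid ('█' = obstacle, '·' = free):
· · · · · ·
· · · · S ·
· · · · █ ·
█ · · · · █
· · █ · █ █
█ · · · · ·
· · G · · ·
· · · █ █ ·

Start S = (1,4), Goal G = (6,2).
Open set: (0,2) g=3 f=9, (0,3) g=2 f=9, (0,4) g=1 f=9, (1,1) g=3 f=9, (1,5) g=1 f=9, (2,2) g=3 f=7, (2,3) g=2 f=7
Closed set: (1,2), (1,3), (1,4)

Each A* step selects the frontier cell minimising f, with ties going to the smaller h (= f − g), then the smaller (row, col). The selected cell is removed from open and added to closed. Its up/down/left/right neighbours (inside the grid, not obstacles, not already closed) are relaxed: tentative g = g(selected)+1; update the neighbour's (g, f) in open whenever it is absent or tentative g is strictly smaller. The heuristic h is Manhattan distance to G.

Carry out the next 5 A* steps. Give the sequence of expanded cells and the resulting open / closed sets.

order=[(2,2) → (3,2) → (2,3) → (3,3) → (4,3)]; open=[(0,2) g=3 f=9, (0,3) g=2 f=9, (0,4) g=1 f=9, (1,1) g=3 f=9, (1,5) g=1 f=9, (2,1) g=4 f=9, (3,1) g=5 f=9, (3,4) g=4 f=9, (5,3) g=5 f=7]; closed=[(1,2), (1,3), (1,4), (2,2), (2,3), (3,2), (3,3), (4,3)]

step 1: expand (2,2) (f=7, h=4) → closed; open now [(0,2) g=3 f=9, (0,3) g=2 f=9, (0,4) g=1 f=9, (1,1) g=3 f=9, (1,5) g=1 f=9, (2,1) g=4 f=9, (2,3) g=2 f=7, (3,2) g=4 f=7]
step 2: expand (3,2) (f=7, h=3) → closed; open now [(0,2) g=3 f=9, (0,3) g=2 f=9, (0,4) g=1 f=9, (1,1) g=3 f=9, (1,5) g=1 f=9, (2,1) g=4 f=9, (2,3) g=2 f=7, (3,1) g=5 f=9, (3,3) g=5 f=9]
step 3: expand (2,3) (f=7, h=5) → closed; open now [(0,2) g=3 f=9, (0,3) g=2 f=9, (0,4) g=1 f=9, (1,1) g=3 f=9, (1,5) g=1 f=9, (2,1) g=4 f=9, (3,1) g=5 f=9, (3,3) g=3 f=7]
step 4: expand (3,3) (f=7, h=4) → closed; open now [(0,2) g=3 f=9, (0,3) g=2 f=9, (0,4) g=1 f=9, (1,1) g=3 f=9, (1,5) g=1 f=9, (2,1) g=4 f=9, (3,1) g=5 f=9, (3,4) g=4 f=9, (4,3) g=4 f=7]
step 5: expand (4,3) (f=7, h=3) → closed; open now [(0,2) g=3 f=9, (0,3) g=2 f=9, (0,4) g=1 f=9, (1,1) g=3 f=9, (1,5) g=1 f=9, (2,1) g=4 f=9, (3,1) g=5 f=9, (3,4) g=4 f=9, (5,3) g=5 f=7]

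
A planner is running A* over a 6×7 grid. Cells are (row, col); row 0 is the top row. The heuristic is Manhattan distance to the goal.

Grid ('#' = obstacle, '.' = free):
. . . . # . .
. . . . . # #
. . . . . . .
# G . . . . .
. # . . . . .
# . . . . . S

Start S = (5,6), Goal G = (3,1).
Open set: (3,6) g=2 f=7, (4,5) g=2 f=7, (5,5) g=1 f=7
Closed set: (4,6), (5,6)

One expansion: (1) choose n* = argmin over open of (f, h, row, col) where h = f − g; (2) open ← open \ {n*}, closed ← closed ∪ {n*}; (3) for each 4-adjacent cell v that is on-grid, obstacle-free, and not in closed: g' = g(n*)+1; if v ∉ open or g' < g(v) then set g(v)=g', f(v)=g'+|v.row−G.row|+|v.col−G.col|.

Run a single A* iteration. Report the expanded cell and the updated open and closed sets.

step 1: expand (3,6) (f=7, h=5) → closed; open now [(2,6) g=3 f=9, (3,5) g=3 f=7, (4,5) g=2 f=7, (5,5) g=1 f=7]

expanded=(3,6); open=[(2,6) g=3 f=9, (3,5) g=3 f=7, (4,5) g=2 f=7, (5,5) g=1 f=7]; closed=[(3,6), (4,6), (5,6)]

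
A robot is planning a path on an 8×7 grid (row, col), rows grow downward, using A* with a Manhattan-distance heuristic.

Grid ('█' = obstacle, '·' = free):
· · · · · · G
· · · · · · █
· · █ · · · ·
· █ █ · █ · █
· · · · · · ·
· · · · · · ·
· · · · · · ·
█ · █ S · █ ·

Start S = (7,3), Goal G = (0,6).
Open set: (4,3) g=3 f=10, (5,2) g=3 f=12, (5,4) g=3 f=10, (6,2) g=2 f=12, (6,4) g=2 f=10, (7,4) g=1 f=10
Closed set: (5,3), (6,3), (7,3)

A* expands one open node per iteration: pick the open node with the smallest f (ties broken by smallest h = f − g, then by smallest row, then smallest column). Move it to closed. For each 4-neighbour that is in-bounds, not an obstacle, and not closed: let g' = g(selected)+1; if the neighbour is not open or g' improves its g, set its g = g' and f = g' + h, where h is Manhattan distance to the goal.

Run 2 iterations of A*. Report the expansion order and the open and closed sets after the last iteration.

step 1: expand (4,3) (f=10, h=7) → closed; open now [(3,3) g=4 f=10, (4,2) g=4 f=12, (4,4) g=4 f=10, (5,2) g=3 f=12, (5,4) g=3 f=10, (6,2) g=2 f=12, (6,4) g=2 f=10, (7,4) g=1 f=10]
step 2: expand (3,3) (f=10, h=6) → closed; open now [(2,3) g=5 f=10, (4,2) g=4 f=12, (4,4) g=4 f=10, (5,2) g=3 f=12, (5,4) g=3 f=10, (6,2) g=2 f=12, (6,4) g=2 f=10, (7,4) g=1 f=10]

order=[(4,3) → (3,3)]; open=[(2,3) g=5 f=10, (4,2) g=4 f=12, (4,4) g=4 f=10, (5,2) g=3 f=12, (5,4) g=3 f=10, (6,2) g=2 f=12, (6,4) g=2 f=10, (7,4) g=1 f=10]; closed=[(3,3), (4,3), (5,3), (6,3), (7,3)]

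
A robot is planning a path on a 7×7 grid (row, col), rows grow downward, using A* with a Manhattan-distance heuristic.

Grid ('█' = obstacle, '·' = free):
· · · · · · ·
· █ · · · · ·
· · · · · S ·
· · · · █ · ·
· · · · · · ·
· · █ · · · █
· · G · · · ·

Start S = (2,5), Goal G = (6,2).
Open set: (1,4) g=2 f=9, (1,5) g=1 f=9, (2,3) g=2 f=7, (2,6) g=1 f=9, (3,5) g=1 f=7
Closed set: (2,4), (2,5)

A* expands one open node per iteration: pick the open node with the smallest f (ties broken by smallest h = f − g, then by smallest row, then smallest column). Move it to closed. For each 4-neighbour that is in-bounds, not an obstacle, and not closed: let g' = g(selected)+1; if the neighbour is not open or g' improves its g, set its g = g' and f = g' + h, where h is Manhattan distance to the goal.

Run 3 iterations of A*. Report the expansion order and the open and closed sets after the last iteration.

step 1: expand (2,3) (f=7, h=5) → closed; open now [(1,3) g=3 f=9, (1,4) g=2 f=9, (1,5) g=1 f=9, (2,2) g=3 f=7, (2,6) g=1 f=9, (3,3) g=3 f=7, (3,5) g=1 f=7]
step 2: expand (2,2) (f=7, h=4) → closed; open now [(1,2) g=4 f=9, (1,3) g=3 f=9, (1,4) g=2 f=9, (1,5) g=1 f=9, (2,1) g=4 f=9, (2,6) g=1 f=9, (3,2) g=4 f=7, (3,3) g=3 f=7, (3,5) g=1 f=7]
step 3: expand (3,2) (f=7, h=3) → closed; open now [(1,2) g=4 f=9, (1,3) g=3 f=9, (1,4) g=2 f=9, (1,5) g=1 f=9, (2,1) g=4 f=9, (2,6) g=1 f=9, (3,1) g=5 f=9, (3,3) g=3 f=7, (3,5) g=1 f=7, (4,2) g=5 f=7]

order=[(2,3) → (2,2) → (3,2)]; open=[(1,2) g=4 f=9, (1,3) g=3 f=9, (1,4) g=2 f=9, (1,5) g=1 f=9, (2,1) g=4 f=9, (2,6) g=1 f=9, (3,1) g=5 f=9, (3,3) g=3 f=7, (3,5) g=1 f=7, (4,2) g=5 f=7]; closed=[(2,2), (2,3), (2,4), (2,5), (3,2)]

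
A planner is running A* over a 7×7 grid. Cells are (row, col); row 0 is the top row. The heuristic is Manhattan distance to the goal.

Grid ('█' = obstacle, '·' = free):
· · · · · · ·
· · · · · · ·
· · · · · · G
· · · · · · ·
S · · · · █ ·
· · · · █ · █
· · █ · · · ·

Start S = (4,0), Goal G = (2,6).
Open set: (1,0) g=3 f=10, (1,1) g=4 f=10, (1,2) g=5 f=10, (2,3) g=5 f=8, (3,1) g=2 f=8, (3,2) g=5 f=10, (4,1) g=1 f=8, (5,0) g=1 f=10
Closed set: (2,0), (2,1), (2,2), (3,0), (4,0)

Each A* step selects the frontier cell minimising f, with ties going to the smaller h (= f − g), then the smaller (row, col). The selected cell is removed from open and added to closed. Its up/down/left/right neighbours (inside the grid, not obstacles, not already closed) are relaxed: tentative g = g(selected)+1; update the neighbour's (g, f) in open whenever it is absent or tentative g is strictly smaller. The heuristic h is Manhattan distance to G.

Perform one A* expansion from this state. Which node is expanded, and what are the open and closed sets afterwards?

expanded=(2,3); open=[(1,0) g=3 f=10, (1,1) g=4 f=10, (1,2) g=5 f=10, (1,3) g=6 f=10, (2,4) g=6 f=8, (3,1) g=2 f=8, (3,2) g=5 f=10, (3,3) g=6 f=10, (4,1) g=1 f=8, (5,0) g=1 f=10]; closed=[(2,0), (2,1), (2,2), (2,3), (3,0), (4,0)]

step 1: expand (2,3) (f=8, h=3) → closed; open now [(1,0) g=3 f=10, (1,1) g=4 f=10, (1,2) g=5 f=10, (1,3) g=6 f=10, (2,4) g=6 f=8, (3,1) g=2 f=8, (3,2) g=5 f=10, (3,3) g=6 f=10, (4,1) g=1 f=8, (5,0) g=1 f=10]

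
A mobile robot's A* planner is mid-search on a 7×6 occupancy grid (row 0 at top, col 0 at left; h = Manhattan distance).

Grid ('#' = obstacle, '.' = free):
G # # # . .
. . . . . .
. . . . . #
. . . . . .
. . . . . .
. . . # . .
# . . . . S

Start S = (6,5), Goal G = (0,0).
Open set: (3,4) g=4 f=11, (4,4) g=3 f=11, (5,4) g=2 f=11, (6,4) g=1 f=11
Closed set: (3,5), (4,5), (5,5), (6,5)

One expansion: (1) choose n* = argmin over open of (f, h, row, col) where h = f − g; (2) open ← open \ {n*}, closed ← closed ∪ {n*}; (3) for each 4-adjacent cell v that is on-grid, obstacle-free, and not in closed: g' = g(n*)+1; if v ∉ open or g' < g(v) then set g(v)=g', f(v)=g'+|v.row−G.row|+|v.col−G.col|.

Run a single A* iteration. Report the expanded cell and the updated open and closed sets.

step 1: expand (3,4) (f=11, h=7) → closed; open now [(2,4) g=5 f=11, (3,3) g=5 f=11, (4,4) g=3 f=11, (5,4) g=2 f=11, (6,4) g=1 f=11]

expanded=(3,4); open=[(2,4) g=5 f=11, (3,3) g=5 f=11, (4,4) g=3 f=11, (5,4) g=2 f=11, (6,4) g=1 f=11]; closed=[(3,4), (3,5), (4,5), (5,5), (6,5)]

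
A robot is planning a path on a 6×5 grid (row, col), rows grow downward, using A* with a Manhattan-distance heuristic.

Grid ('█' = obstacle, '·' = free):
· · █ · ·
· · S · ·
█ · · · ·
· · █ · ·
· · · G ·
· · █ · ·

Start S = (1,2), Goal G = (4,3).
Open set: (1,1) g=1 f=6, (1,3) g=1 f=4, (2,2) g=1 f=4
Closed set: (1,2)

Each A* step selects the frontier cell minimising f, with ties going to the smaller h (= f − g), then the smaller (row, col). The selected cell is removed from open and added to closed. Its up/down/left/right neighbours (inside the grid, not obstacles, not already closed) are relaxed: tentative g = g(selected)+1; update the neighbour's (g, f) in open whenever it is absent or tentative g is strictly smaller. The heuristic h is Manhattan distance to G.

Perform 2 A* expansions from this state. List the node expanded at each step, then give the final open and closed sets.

step 1: expand (1,3) (f=4, h=3) → closed; open now [(0,3) g=2 f=6, (1,1) g=1 f=6, (1,4) g=2 f=6, (2,2) g=1 f=4, (2,3) g=2 f=4]
step 2: expand (2,3) (f=4, h=2) → closed; open now [(0,3) g=2 f=6, (1,1) g=1 f=6, (1,4) g=2 f=6, (2,2) g=1 f=4, (2,4) g=3 f=6, (3,3) g=3 f=4]

order=[(1,3) → (2,3)]; open=[(0,3) g=2 f=6, (1,1) g=1 f=6, (1,4) g=2 f=6, (2,2) g=1 f=4, (2,4) g=3 f=6, (3,3) g=3 f=4]; closed=[(1,2), (1,3), (2,3)]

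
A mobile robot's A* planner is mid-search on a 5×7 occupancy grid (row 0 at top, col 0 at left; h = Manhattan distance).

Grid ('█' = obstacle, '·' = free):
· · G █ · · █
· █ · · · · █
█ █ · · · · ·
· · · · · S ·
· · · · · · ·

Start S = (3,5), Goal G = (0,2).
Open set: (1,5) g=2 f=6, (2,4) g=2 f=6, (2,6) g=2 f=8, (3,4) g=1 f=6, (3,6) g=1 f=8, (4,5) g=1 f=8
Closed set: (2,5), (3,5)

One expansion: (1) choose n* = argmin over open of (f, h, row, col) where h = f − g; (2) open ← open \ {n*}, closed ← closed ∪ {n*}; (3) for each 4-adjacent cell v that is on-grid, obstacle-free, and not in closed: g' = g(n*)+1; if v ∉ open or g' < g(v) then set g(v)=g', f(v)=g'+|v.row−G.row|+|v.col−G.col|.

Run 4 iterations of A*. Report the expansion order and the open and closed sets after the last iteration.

order=[(1,5) → (0,5) → (0,4) → (1,4)]; open=[(1,3) g=4 f=6, (2,4) g=2 f=6, (2,6) g=2 f=8, (3,4) g=1 f=6, (3,6) g=1 f=8, (4,5) g=1 f=8]; closed=[(0,4), (0,5), (1,4), (1,5), (2,5), (3,5)]

step 1: expand (1,5) (f=6, h=4) → closed; open now [(0,5) g=3 f=6, (1,4) g=3 f=6, (2,4) g=2 f=6, (2,6) g=2 f=8, (3,4) g=1 f=6, (3,6) g=1 f=8, (4,5) g=1 f=8]
step 2: expand (0,5) (f=6, h=3) → closed; open now [(0,4) g=4 f=6, (1,4) g=3 f=6, (2,4) g=2 f=6, (2,6) g=2 f=8, (3,4) g=1 f=6, (3,6) g=1 f=8, (4,5) g=1 f=8]
step 3: expand (0,4) (f=6, h=2) → closed; open now [(1,4) g=3 f=6, (2,4) g=2 f=6, (2,6) g=2 f=8, (3,4) g=1 f=6, (3,6) g=1 f=8, (4,5) g=1 f=8]
step 4: expand (1,4) (f=6, h=3) → closed; open now [(1,3) g=4 f=6, (2,4) g=2 f=6, (2,6) g=2 f=8, (3,4) g=1 f=6, (3,6) g=1 f=8, (4,5) g=1 f=8]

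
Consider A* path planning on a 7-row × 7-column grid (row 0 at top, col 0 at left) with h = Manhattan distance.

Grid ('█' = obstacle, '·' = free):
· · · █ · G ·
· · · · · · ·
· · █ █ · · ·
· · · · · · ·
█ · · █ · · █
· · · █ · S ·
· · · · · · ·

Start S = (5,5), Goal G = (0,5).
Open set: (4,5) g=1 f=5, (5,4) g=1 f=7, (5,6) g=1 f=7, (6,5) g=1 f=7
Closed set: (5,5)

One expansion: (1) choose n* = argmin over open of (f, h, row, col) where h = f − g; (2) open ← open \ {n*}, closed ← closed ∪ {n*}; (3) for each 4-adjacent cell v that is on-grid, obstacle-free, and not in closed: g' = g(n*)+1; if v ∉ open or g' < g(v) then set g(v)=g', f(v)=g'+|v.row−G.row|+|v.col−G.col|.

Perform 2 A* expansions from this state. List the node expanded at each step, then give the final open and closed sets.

step 1: expand (4,5) (f=5, h=4) → closed; open now [(3,5) g=2 f=5, (4,4) g=2 f=7, (5,4) g=1 f=7, (5,6) g=1 f=7, (6,5) g=1 f=7]
step 2: expand (3,5) (f=5, h=3) → closed; open now [(2,5) g=3 f=5, (3,4) g=3 f=7, (3,6) g=3 f=7, (4,4) g=2 f=7, (5,4) g=1 f=7, (5,6) g=1 f=7, (6,5) g=1 f=7]

order=[(4,5) → (3,5)]; open=[(2,5) g=3 f=5, (3,4) g=3 f=7, (3,6) g=3 f=7, (4,4) g=2 f=7, (5,4) g=1 f=7, (5,6) g=1 f=7, (6,5) g=1 f=7]; closed=[(3,5), (4,5), (5,5)]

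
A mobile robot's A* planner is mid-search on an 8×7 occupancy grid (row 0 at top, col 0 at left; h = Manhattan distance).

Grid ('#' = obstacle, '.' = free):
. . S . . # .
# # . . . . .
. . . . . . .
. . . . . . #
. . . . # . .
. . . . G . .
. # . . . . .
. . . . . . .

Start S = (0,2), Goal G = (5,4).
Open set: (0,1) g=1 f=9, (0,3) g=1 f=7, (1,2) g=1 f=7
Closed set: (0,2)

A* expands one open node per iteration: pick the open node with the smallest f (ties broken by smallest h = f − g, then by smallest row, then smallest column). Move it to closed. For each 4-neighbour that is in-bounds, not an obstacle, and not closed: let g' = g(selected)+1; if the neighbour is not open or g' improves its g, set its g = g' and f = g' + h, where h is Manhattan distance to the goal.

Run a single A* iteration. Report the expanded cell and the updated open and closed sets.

expanded=(0,3); open=[(0,1) g=1 f=9, (0,4) g=2 f=7, (1,2) g=1 f=7, (1,3) g=2 f=7]; closed=[(0,2), (0,3)]

step 1: expand (0,3) (f=7, h=6) → closed; open now [(0,1) g=1 f=9, (0,4) g=2 f=7, (1,2) g=1 f=7, (1,3) g=2 f=7]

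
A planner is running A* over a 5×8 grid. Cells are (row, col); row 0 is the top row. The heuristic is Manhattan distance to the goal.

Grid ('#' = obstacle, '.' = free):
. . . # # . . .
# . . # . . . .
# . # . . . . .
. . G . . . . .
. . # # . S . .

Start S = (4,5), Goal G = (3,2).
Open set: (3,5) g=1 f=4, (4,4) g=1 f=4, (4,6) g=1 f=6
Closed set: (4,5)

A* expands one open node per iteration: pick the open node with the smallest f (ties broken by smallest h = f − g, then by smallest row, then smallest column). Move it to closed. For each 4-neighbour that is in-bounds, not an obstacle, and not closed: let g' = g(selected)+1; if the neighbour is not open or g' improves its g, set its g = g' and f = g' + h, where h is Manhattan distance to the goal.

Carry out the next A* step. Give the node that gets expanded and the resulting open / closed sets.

step 1: expand (3,5) (f=4, h=3) → closed; open now [(2,5) g=2 f=6, (3,4) g=2 f=4, (3,6) g=2 f=6, (4,4) g=1 f=4, (4,6) g=1 f=6]

expanded=(3,5); open=[(2,5) g=2 f=6, (3,4) g=2 f=4, (3,6) g=2 f=6, (4,4) g=1 f=4, (4,6) g=1 f=6]; closed=[(3,5), (4,5)]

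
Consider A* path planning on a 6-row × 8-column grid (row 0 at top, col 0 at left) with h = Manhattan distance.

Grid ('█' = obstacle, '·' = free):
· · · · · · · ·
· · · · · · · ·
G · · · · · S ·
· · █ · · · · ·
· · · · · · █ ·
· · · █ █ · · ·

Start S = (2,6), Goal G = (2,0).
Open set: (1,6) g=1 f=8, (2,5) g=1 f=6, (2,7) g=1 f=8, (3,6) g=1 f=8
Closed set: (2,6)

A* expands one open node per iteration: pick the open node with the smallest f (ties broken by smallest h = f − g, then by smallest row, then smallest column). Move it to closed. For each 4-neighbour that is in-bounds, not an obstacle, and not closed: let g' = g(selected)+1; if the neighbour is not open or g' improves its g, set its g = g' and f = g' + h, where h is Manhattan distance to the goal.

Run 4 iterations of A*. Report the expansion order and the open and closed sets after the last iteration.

step 1: expand (2,5) (f=6, h=5) → closed; open now [(1,5) g=2 f=8, (1,6) g=1 f=8, (2,4) g=2 f=6, (2,7) g=1 f=8, (3,5) g=2 f=8, (3,6) g=1 f=8]
step 2: expand (2,4) (f=6, h=4) → closed; open now [(1,4) g=3 f=8, (1,5) g=2 f=8, (1,6) g=1 f=8, (2,3) g=3 f=6, (2,7) g=1 f=8, (3,4) g=3 f=8, (3,5) g=2 f=8, (3,6) g=1 f=8]
step 3: expand (2,3) (f=6, h=3) → closed; open now [(1,3) g=4 f=8, (1,4) g=3 f=8, (1,5) g=2 f=8, (1,6) g=1 f=8, (2,2) g=4 f=6, (2,7) g=1 f=8, (3,3) g=4 f=8, (3,4) g=3 f=8, (3,5) g=2 f=8, (3,6) g=1 f=8]
step 4: expand (2,2) (f=6, h=2) → closed; open now [(1,2) g=5 f=8, (1,3) g=4 f=8, (1,4) g=3 f=8, (1,5) g=2 f=8, (1,6) g=1 f=8, (2,1) g=5 f=6, (2,7) g=1 f=8, (3,3) g=4 f=8, (3,4) g=3 f=8, (3,5) g=2 f=8, (3,6) g=1 f=8]

order=[(2,5) → (2,4) → (2,3) → (2,2)]; open=[(1,2) g=5 f=8, (1,3) g=4 f=8, (1,4) g=3 f=8, (1,5) g=2 f=8, (1,6) g=1 f=8, (2,1) g=5 f=6, (2,7) g=1 f=8, (3,3) g=4 f=8, (3,4) g=3 f=8, (3,5) g=2 f=8, (3,6) g=1 f=8]; closed=[(2,2), (2,3), (2,4), (2,5), (2,6)]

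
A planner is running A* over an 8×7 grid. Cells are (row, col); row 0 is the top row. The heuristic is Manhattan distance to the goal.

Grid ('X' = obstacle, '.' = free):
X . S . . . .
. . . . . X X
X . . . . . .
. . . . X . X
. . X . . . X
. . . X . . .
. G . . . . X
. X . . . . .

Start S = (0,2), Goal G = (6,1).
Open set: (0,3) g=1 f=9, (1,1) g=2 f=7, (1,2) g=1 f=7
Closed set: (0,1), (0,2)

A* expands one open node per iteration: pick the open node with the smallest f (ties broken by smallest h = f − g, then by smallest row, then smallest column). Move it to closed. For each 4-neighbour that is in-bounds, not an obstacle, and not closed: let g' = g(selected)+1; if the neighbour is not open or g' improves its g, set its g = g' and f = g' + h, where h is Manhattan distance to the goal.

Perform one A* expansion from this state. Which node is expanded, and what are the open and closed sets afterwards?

step 1: expand (1,1) (f=7, h=5) → closed; open now [(0,3) g=1 f=9, (1,0) g=3 f=9, (1,2) g=1 f=7, (2,1) g=3 f=7]

expanded=(1,1); open=[(0,3) g=1 f=9, (1,0) g=3 f=9, (1,2) g=1 f=7, (2,1) g=3 f=7]; closed=[(0,1), (0,2), (1,1)]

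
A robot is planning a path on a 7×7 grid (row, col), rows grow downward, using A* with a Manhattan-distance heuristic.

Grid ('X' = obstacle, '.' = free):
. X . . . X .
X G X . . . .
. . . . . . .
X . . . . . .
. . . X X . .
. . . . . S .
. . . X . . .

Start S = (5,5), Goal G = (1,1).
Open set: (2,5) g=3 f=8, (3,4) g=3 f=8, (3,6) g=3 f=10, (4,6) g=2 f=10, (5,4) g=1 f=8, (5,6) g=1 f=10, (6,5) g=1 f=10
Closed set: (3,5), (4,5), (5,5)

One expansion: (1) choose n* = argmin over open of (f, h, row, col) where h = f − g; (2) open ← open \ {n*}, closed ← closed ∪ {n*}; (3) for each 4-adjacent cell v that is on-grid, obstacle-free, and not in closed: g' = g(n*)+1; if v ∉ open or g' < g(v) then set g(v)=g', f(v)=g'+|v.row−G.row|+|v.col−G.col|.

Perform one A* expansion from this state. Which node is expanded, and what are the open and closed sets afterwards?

expanded=(2,5); open=[(1,5) g=4 f=8, (2,4) g=4 f=8, (2,6) g=4 f=10, (3,4) g=3 f=8, (3,6) g=3 f=10, (4,6) g=2 f=10, (5,4) g=1 f=8, (5,6) g=1 f=10, (6,5) g=1 f=10]; closed=[(2,5), (3,5), (4,5), (5,5)]

step 1: expand (2,5) (f=8, h=5) → closed; open now [(1,5) g=4 f=8, (2,4) g=4 f=8, (2,6) g=4 f=10, (3,4) g=3 f=8, (3,6) g=3 f=10, (4,6) g=2 f=10, (5,4) g=1 f=8, (5,6) g=1 f=10, (6,5) g=1 f=10]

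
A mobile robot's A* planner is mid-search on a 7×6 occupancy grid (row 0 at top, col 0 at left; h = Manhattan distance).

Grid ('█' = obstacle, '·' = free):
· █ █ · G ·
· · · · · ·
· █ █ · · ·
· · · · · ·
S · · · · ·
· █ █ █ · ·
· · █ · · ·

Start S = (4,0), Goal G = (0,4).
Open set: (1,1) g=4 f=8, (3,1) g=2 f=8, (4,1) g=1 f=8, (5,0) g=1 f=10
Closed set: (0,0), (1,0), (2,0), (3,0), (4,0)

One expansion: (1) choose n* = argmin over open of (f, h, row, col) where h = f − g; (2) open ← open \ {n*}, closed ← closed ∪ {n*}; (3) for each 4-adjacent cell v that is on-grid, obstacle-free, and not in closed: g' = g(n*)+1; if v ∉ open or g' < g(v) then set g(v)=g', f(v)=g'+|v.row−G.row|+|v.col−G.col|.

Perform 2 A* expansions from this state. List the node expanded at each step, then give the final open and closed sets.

order=[(1,1) → (1,2)]; open=[(1,3) g=6 f=8, (3,1) g=2 f=8, (4,1) g=1 f=8, (5,0) g=1 f=10]; closed=[(0,0), (1,0), (1,1), (1,2), (2,0), (3,0), (4,0)]

step 1: expand (1,1) (f=8, h=4) → closed; open now [(1,2) g=5 f=8, (3,1) g=2 f=8, (4,1) g=1 f=8, (5,0) g=1 f=10]
step 2: expand (1,2) (f=8, h=3) → closed; open now [(1,3) g=6 f=8, (3,1) g=2 f=8, (4,1) g=1 f=8, (5,0) g=1 f=10]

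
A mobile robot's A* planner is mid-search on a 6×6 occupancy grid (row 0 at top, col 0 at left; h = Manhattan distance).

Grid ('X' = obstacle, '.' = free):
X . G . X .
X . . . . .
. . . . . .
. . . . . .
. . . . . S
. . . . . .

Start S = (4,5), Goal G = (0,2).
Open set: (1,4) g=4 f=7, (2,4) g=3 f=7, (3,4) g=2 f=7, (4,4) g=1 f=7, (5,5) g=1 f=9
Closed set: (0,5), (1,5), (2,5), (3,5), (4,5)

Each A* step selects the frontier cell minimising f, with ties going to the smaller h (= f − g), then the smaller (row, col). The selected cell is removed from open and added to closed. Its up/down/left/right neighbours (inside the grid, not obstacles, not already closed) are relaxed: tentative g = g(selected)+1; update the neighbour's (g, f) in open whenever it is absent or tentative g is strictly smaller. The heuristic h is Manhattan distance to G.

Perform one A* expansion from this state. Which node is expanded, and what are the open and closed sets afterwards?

step 1: expand (1,4) (f=7, h=3) → closed; open now [(1,3) g=5 f=7, (2,4) g=3 f=7, (3,4) g=2 f=7, (4,4) g=1 f=7, (5,5) g=1 f=9]

expanded=(1,4); open=[(1,3) g=5 f=7, (2,4) g=3 f=7, (3,4) g=2 f=7, (4,4) g=1 f=7, (5,5) g=1 f=9]; closed=[(0,5), (1,4), (1,5), (2,5), (3,5), (4,5)]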